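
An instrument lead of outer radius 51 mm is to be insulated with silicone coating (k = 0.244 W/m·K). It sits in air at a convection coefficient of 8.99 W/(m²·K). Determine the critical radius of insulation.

r_cr ≈ 27.1 mm

For a cylinder r_cr = k/h = 0.244/8.99
r_cr = 27.1 mm; since the bare radius (51 mm) is above r_cr, any added insulation will reduce heat loss.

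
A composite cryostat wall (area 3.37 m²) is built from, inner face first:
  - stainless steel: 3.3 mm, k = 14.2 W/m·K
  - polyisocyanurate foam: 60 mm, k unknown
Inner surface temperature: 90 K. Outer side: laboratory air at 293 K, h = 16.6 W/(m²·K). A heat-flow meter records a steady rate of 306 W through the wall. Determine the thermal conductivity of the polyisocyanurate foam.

k ≈ 0.0276 W/(m·K)

Model the wall as resistances in series:
R_stainless steel = L/(kA) = 0.0033/(14.2×3.37) = 6.896×10^-5 K/W
R_outer film = 1/(h_o·A) = 1/(16.6×3.37) = 0.01788 K/W
Sum of known resistances R_other = 0.01794 K/W
Total R = ΔT/Q = 203/306 = 0.6634 K/W
R_polyisocyanurate foam = R_total − R_other = 0.6455 K/W
k = L/(R·A) = 0.06/(0.6455×3.37)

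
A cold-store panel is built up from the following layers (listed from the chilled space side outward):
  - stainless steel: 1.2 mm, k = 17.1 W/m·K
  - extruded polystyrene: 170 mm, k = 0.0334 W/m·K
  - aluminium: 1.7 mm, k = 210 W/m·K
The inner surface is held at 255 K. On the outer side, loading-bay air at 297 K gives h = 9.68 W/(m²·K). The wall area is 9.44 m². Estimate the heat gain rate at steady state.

Model the wall as resistances in series:
R_stainless steel = L/(kA) = 0.0012/(17.1×9.44) = 7.434×10^-6 K/W
R_extruded polystyrene = L/(kA) = 0.17/(0.0334×9.44) = 0.5392 K/W
R_aluminium = L/(kA) = 0.0017/(210×9.44) = 8.575×10^-7 K/W
R_outer film = 1/(h_o·A) = 1/(9.68×9.44) = 0.01094 K/W
R_total = 0.5501 K/W
Q = ΔT / R_total = 42 / 0.5501

Q ≈ 76.3 W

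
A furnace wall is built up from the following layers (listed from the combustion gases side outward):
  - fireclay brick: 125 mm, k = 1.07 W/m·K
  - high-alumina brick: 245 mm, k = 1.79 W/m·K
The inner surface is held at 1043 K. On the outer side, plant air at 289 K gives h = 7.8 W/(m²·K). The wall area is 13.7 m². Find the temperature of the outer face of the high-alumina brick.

Model the wall as resistances in series:
R_fireclay brick = L/(kA) = 0.125/(1.07×13.7) = 0.008527 K/W
R_high-alumina brick = L/(kA) = 0.245/(1.79×13.7) = 0.009991 K/W
R_outer film = 1/(h_o·A) = 1/(7.8×13.7) = 0.009358 K/W
R_total = 0.02788 K/W;  Q = ΔT/R_total = 754/0.02788 = 27050 W
T_interface = T_inner − Q·ΣR(inner→interface) = 1043 − 27000×0.01852

T ≈ 542 K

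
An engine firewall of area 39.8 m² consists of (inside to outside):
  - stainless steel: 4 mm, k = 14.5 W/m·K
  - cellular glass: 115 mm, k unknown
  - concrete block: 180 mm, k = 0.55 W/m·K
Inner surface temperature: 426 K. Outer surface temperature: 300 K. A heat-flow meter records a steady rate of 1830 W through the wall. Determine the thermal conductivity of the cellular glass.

Model the wall as resistances in series:
R_stainless steel = L/(kA) = 0.004/(14.5×39.8) = 6.931×10^-6 K/W
R_concrete block = L/(kA) = 0.18/(0.55×39.8) = 0.008223 K/W
Sum of known resistances R_other = 0.00823 K/W
Total R = ΔT/Q = 126/1830 = 0.06885 K/W
R_cellular glass = R_total − R_other = 0.06062 K/W
k = L/(R·A) = 0.115/(0.06062×39.8)

k ≈ 0.0477 W/(m·K)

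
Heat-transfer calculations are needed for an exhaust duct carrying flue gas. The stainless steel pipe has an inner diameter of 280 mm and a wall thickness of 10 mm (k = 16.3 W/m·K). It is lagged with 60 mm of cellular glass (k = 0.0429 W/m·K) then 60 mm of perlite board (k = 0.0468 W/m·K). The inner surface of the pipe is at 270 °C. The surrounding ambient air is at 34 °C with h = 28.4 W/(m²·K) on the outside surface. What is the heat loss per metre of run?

q′ ≈ 111 W/m

For a radial system each layer contributes R = ln(r_out/r_in)/(2πkL); films add R = 1/(hA).
R_stainless steel pipe wall = ln(150/140)/(2π×16.3×1) = 6.737×10^-4 K/W
R_cellular glass = ln(210/150)/(2π×0.0429×1) = 1.248 K/W
R_perlite board = ln(270/210)/(2π×0.0468×1) = 0.8547 K/W
R_outer film = 1/(h_o·2πr_oL) = 1/(28.4×2π×0.27×1) = 0.02076 K/W
R_total = 2.124 K/W
Q = ΔT/R_total = 236/2.124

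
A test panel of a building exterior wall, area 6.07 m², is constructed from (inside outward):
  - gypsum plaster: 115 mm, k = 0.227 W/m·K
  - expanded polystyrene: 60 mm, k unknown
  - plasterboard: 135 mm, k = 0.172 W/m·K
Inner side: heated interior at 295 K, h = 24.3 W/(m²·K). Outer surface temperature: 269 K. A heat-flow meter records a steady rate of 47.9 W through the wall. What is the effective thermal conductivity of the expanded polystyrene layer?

k ≈ 0.0306 W/(m·K)

Model the wall as resistances in series:
R_inner film = 1/(h_i·A) = 1/(24.3×6.07) = 0.00678 K/W
R_gypsum plaster = L/(kA) = 0.115/(0.227×6.07) = 0.08346 K/W
R_plasterboard = L/(kA) = 0.135/(0.172×6.07) = 0.1293 K/W
Sum of known resistances R_other = 0.2195 K/W
Total R = ΔT/Q = 26/47.9 = 0.5428 K/W
R_expanded polystyrene = R_total − R_other = 0.3233 K/W
k = L/(R·A) = 0.06/(0.3233×6.07)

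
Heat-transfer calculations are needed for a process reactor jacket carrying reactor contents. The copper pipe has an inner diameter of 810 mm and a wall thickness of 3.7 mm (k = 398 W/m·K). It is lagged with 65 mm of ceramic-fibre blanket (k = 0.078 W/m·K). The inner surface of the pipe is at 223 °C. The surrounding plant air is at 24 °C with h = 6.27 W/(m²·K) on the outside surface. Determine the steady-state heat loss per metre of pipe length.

q′ ≈ 561 W/m

Radial resistances (cylindrical: R_cond = ln(r_o/r_i)/(2πkL), R_conv = 1/(h·2πrL)):
R_copper pipe wall = ln(408.7/405)/(2π×398×1) = 3.637×10^-6 K/W
R_ceramic-fibre blanket = ln(473.7/408.7)/(2π×0.078×1) = 0.3012 K/W
R_outer film = 1/(h_o·2πr_oL) = 1/(6.27×2π×0.4737×1) = 0.05359 K/W
R_total = 0.3547 K/W
Q = ΔT/R_total = 199/0.3547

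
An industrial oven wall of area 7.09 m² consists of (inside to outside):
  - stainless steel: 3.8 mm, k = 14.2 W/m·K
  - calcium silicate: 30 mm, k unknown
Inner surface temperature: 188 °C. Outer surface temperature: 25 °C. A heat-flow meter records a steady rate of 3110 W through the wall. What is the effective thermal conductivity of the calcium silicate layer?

k ≈ 0.0808 W/(m·K)

Thermal resistances in series:
R_stainless steel = L/(kA) = 0.0038/(14.2×7.09) = 3.774×10^-5 K/W
Sum of known resistances R_other = 3.774×10^-5 K/W
Total R = ΔT/Q = 163/3110 = 0.05241 K/W
R_calcium silicate = R_total − R_other = 0.05237 K/W
k = L/(R·A) = 0.03/(0.05237×7.09)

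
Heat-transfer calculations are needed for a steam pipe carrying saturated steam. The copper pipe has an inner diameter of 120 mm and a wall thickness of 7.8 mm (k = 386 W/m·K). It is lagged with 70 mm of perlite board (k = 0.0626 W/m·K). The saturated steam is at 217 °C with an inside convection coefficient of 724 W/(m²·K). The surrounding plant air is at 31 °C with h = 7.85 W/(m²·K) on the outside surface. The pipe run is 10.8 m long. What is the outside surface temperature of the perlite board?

T ≈ 45 °C

Per-layer cylindrical resistances, series-summed:
R_inner film = 1/(h_i·2πr₁L) = 1/(724×2π×0.06×10.8) = 3.392×10^-4 K/W
R_copper pipe wall = ln(67.8/60)/(2π×386×10.8) = 4.666×10^-6 K/W
R_perlite board = ln(137.8/67.8)/(2π×0.0626×10.8) = 0.167 K/W
R_outer film = 1/(h_o·2πr_oL) = 1/(7.85×2π×0.1378×10.8) = 0.01362 K/W
R_total = 0.1809 K/W
Q = ΔT/R_total = 186/0.1809
Q = 1030 W
T_interface = T_inner − Q·ΣR(inner→interface) = 217 − 1030×0.1673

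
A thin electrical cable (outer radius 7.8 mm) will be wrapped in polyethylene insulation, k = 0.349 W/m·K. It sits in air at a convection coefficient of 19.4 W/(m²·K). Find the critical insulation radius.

For a cylinder r_cr = k/h = 0.349/19.4
r_cr = 18 mm; since the bare radius (7.8 mm) is below r_cr, adding a thin layer of insulation will *increase* heat loss.

r_cr ≈ 18 mm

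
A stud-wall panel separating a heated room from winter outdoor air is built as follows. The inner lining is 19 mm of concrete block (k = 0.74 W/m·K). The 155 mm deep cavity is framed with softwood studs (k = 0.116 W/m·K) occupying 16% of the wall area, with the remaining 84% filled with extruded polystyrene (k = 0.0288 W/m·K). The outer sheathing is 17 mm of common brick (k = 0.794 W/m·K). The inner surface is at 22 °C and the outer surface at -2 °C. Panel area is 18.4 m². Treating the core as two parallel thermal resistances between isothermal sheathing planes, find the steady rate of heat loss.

Q ≈ 120 W

Sheathing layers in series; stud and cavity paths in parallel between them.
R_inner = 0.019/(0.74×18.4) = 0.001395 K/W
R_stud  = 0.155/(0.116×0.16×18.4) = 0.4539 K/W
R_cav   = 0.155/(0.0288×0.84×18.4) = 0.3482 K/W
1/R_core = 1/R_stud + 1/R_cav → R_core = 0.197 K/W
R_outer = 0.017/(0.794×18.4) = 0.001164 K/W
R_total = 0.1996 K/W
Q = ΔT/R_total = 24/0.1996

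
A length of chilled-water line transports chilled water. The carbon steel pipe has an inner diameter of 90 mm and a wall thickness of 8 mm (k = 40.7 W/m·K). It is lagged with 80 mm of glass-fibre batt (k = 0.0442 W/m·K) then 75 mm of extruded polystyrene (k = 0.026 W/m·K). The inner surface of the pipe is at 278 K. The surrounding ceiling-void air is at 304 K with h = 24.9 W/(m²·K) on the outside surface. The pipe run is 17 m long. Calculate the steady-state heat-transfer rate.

For a radial system each layer contributes R = ln(r_out/r_in)/(2πkL); films add R = 1/(hA).
R_carbon steel pipe wall = ln(53/45)/(2π×40.7×17) = 3.764×10^-5 K/W
R_glass-fibre batt = ln(133/53)/(2π×0.0442×17) = 0.1949 K/W
R_extruded polystyrene = ln(208/133)/(2π×0.026×17) = 0.161 K/W
R_outer film = 1/(h_o·2πr_oL) = 1/(24.9×2π×0.208×17) = 0.001808 K/W
R_total = 0.3577 K/W
Q = ΔT/R_total = 26/0.3577

Q ≈ 72.7 W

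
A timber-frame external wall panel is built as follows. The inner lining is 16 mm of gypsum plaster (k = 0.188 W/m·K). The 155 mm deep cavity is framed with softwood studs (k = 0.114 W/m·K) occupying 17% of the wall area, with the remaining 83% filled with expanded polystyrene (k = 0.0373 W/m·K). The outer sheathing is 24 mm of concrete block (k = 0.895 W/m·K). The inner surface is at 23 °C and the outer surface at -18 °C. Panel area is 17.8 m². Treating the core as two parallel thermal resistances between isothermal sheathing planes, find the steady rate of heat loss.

Sheathing layers in series; stud and cavity paths in parallel between them.
R_inner = 0.016/(0.188×17.8) = 0.004781 K/W
R_stud  = 0.155/(0.114×0.17×17.8) = 0.4493 K/W
R_cav   = 0.155/(0.0373×0.83×17.8) = 0.2813 K/W
1/R_core = 1/R_stud + 1/R_cav → R_core = 0.173 K/W
R_outer = 0.024/(0.895×17.8) = 0.001506 K/W
R_total = 0.1793 K/W
Q = ΔT/R_total = 41/0.1793

Q ≈ 229 W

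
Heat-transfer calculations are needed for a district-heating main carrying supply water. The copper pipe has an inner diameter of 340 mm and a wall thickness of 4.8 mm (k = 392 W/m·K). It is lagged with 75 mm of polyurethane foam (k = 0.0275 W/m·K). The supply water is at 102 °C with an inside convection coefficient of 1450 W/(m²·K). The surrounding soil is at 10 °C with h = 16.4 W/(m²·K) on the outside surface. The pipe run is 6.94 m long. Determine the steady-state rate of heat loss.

Q ≈ 303 W

For a radial system each layer contributes R = ln(r_out/r_in)/(2πkL); films add R = 1/(hA).
R_inner film = 1/(h_i·2πr₁L) = 1/(1450×2π×0.17×6.94) = 9.303×10^-5 K/W
R_copper pipe wall = ln(174.8/170)/(2π×392×6.94) = 1.629×10^-6 K/W
R_polyurethane foam = ln(249.8/174.8)/(2π×0.0275×6.94) = 0.2977 K/W
R_outer film = 1/(h_o·2πr_oL) = 1/(16.4×2π×0.2498×6.94) = 0.005598 K/W
R_total = 0.3034 K/W
Q = ΔT/R_total = 92/0.3034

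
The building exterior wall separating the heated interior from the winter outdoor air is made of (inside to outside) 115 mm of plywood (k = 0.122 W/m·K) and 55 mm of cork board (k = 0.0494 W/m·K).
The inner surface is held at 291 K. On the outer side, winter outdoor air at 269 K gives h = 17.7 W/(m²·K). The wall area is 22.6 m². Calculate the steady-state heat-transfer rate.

Q ≈ 235 W

Series thermal resistances:
R_plywood = L/(kA) = 0.115/(0.122×22.6) = 0.04171 K/W
R_cork board = L/(kA) = 0.055/(0.0494×22.6) = 0.04926 K/W
R_outer film = 1/(h_o·A) = 1/(17.7×22.6) = 0.0025 K/W
R_total = 0.09347 K/W
Q = ΔT / R_total = 22 / 0.09347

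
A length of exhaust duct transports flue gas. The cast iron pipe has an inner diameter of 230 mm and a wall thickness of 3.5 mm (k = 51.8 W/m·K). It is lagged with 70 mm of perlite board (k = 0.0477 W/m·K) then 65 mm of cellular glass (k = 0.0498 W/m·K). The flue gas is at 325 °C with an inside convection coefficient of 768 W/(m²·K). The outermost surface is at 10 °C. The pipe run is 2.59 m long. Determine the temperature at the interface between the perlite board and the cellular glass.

For a radial system each layer contributes R = ln(r_out/r_in)/(2πkL); films add R = 1/(hA).
R_inner film = 1/(h_i·2πr₁L) = 1/(768×2π×0.115×2.59) = 6.958×10^-4 K/W
R_cast iron pipe wall = ln(118.5/115)/(2π×51.8×2.59) = 3.557×10^-5 K/W
R_perlite board = ln(188.5/118.5)/(2π×0.0477×2.59) = 0.598 K/W
R_cellular glass = ln(253.5/188.5)/(2π×0.0498×2.59) = 0.3656 K/W
R_total = 0.9643 K/W
Q = ΔT/R_total = 315/0.9643
Q = 327 W
T_interface = T_inner − Q·ΣR(inner→interface) = 325 − 327×0.5987

T ≈ 129 °C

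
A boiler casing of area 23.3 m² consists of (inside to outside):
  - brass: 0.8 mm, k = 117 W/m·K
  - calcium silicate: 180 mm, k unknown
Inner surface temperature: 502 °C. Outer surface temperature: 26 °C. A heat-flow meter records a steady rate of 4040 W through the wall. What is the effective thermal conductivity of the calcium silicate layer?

Treating each layer as a thermal resistance in series:
R_brass = L/(kA) = 0.0008/(117×23.3) = 2.935×10^-7 K/W
Sum of known resistances R_other = 2.935×10^-7 K/W
Total R = ΔT/Q = 476/4040 = 0.1178 K/W
R_calcium silicate = R_total − R_other = 0.1178 K/W
k = L/(R·A) = 0.18/(0.1178×23.3)

k ≈ 0.0656 W/(m·K)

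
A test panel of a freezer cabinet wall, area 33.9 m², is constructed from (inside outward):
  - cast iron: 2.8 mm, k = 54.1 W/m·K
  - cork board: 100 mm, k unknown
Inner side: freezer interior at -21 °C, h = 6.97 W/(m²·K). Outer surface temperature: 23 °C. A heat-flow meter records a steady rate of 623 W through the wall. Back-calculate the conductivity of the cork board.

k ≈ 0.0444 W/(m·K)

Model the wall as resistances in series:
R_inner film = 1/(h_i·A) = 1/(6.97×33.9) = 0.004232 K/W
R_cast iron = L/(kA) = 0.0028/(54.1×33.9) = 1.527×10^-6 K/W
Sum of known resistances R_other = 0.004234 K/W
Total R = ΔT/Q = 44/623 = 0.07063 K/W
R_cork board = R_total − R_other = 0.06639 K/W
k = L/(R·A) = 0.1/(0.06639×33.9)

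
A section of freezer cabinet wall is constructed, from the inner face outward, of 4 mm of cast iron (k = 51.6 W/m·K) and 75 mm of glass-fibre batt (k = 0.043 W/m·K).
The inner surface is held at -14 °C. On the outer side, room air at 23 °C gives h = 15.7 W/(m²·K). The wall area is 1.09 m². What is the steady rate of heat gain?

Q ≈ 22.3 W

Using the resistance-network approach (series):
R_cast iron = L/(kA) = 0.004/(51.6×1.09) = 7.112×10^-5 K/W
R_glass-fibre batt = L/(kA) = 0.075/(0.043×1.09) = 1.6 K/W
R_outer film = 1/(h_o·A) = 1/(15.7×1.09) = 0.05844 K/W
R_total = 1.659 K/W
Q = ΔT / R_total = 37 / 1.659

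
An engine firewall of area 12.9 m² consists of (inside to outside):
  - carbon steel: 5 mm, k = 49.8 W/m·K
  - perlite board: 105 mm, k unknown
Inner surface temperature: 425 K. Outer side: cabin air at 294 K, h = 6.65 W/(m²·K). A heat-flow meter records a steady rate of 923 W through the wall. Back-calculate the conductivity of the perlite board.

Treating each layer as a thermal resistance in series:
R_carbon steel = L/(kA) = 0.005/(49.8×12.9) = 7.783×10^-6 K/W
R_outer film = 1/(h_o·A) = 1/(6.65×12.9) = 0.01166 K/W
Sum of known resistances R_other = 0.01166 K/W
Total R = ΔT/Q = 131/923 = 0.1419 K/W
R_perlite board = R_total − R_other = 0.1303 K/W
k = L/(R·A) = 0.105/(0.1303×12.9)

k ≈ 0.0625 W/(m·K)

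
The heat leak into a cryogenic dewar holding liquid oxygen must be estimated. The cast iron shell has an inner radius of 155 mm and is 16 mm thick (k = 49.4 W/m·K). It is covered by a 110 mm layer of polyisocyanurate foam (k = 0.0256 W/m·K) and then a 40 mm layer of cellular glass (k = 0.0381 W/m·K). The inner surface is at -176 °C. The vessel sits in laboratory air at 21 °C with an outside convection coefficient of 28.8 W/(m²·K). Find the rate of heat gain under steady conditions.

Q ≈ 24.4 W

For a spherical shell R = (1/r₁ − 1/r₂)/(4πk); film R = 1/(h·4πr²). In series:
R_cast iron shell = (1/0.155 − 1/0.171)/(4π×49.4) = 9.724×10^-4 K/W
R_polyisocyanurate foam = (1/0.171 − 1/0.281)/(4π×0.0256) = 7.116 K/W
R_cellular glass = (1/0.281 − 1/0.321)/(4π×0.0381) = 0.9262 K/W
R_outer film = 1/(h·4πr_o²) = 1/(28.8×4π×0.321²) = 0.02682 K/W
R_total = 8.07 K/W
Q = ΔT/R_total = 197/8.07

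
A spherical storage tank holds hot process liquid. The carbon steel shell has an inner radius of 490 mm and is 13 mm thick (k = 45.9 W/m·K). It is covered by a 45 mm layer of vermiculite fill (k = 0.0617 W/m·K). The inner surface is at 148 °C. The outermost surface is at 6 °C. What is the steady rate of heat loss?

Spherical conduction: R = (1/r_in − 1/r_out)/(4πk) per layer; series-sum.
R_carbon steel shell = (1/0.49 − 1/0.503)/(4π×45.9) = 9.144×10^-5 K/W
R_vermiculite fill = (1/0.503 − 1/0.548)/(4π×0.0617) = 0.2106 K/W
R_total = 0.2106 K/W
Q = ΔT/R_total = 142/0.2106

Q ≈ 674 W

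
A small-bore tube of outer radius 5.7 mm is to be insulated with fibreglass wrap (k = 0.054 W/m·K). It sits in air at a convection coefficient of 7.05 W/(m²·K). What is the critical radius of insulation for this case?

For a cylinder r_cr = k/h = 0.054/7.05
r_cr = 7.66 mm; since the bare radius (5.7 mm) is below r_cr, adding a thin layer of insulation will *increase* heat loss.

r_cr ≈ 7.66 mm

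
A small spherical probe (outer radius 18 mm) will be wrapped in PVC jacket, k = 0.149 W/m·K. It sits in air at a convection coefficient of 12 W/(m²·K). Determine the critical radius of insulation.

For a sphere r_cr = 2k/h = 2×0.149/12
r_cr = 24.8 mm; since the bare radius (18 mm) is below r_cr, adding a thin layer of insulation will *increase* heat loss.

r_cr ≈ 24.8 mm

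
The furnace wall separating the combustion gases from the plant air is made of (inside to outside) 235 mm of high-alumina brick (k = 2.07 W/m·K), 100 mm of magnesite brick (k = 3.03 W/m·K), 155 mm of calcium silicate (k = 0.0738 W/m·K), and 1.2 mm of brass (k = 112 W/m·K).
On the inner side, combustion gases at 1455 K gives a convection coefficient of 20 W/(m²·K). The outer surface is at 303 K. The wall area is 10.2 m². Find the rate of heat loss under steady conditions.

Series thermal resistances:
R_inner film = 1/(h_i·A) = 1/(20×10.2) = 0.004902 K/W
R_high-alumina brick = L/(kA) = 0.235/(2.07×10.2) = 0.01113 K/W
R_magnesite brick = L/(kA) = 0.1/(3.03×10.2) = 0.003236 K/W
R_calcium silicate = L/(kA) = 0.155/(0.0738×10.2) = 0.2059 K/W
R_brass = L/(kA) = 0.0012/(112×10.2) = 1.05×10^-6 K/W
R_total = 0.2252 K/W
Q = ΔT / R_total = 1152 / 0.2252

Q ≈ 5120 W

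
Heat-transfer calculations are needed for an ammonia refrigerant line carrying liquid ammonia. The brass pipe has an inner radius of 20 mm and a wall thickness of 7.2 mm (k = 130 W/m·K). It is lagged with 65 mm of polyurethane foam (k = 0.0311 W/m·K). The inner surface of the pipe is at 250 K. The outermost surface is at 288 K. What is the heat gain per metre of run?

q′ ≈ 6.08 W/m

Per-layer cylindrical resistances, series-summed:
R_brass pipe wall = ln(27.2/20)/(2π×130×1) = 3.764×10^-4 K/W
R_polyurethane foam = ln(92.2/27.2)/(2π×0.0311×1) = 6.247 K/W
R_total = 6.248 K/W
Q = ΔT/R_total = 38/6.248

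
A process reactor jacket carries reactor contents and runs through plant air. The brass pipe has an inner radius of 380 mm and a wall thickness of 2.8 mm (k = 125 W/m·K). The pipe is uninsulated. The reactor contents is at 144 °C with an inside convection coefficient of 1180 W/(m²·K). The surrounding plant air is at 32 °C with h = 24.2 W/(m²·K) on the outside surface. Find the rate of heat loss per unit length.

q′ ≈ 6380 W/m

Cylindrical conduction, so R = ln(r₂/r₁)/(2πkL) per layer, in series:
R_inner film = 1/(h_i·2πr₁L) = 1/(1180×2π×0.38×1) = 3.549×10^-4 K/W
R_brass pipe wall = ln(382.8/380)/(2π×125×1) = 9.347×10^-6 K/W
R_outer film = 1/(h_o·2πr_oL) = 1/(24.2×2π×0.3828×1) = 0.01718 K/W
R_total = 0.01754 K/W
Q = ΔT/R_total = 112/0.01754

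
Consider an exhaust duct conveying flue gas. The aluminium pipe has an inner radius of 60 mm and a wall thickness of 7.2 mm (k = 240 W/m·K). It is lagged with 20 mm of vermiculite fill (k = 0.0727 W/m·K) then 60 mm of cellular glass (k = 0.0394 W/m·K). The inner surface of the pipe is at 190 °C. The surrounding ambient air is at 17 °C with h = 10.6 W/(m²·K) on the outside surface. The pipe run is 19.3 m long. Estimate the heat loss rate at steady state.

Treating each annulus and film as a series resistance:
R_aluminium pipe wall = ln(67.2/60)/(2π×240×19.3) = 3.894×10^-6 K/W
R_vermiculite fill = ln(87.2/67.2)/(2π×0.0727×19.3) = 0.02955 K/W
R_cellular glass = ln(147.2/87.2)/(2π×0.0394×19.3) = 0.1096 K/W
R_outer film = 1/(h_o·2πr_oL) = 1/(10.6×2π×0.1472×19.3) = 0.005285 K/W
R_total = 0.1444 K/W
Q = ΔT/R_total = 173/0.1444

Q ≈ 1200 W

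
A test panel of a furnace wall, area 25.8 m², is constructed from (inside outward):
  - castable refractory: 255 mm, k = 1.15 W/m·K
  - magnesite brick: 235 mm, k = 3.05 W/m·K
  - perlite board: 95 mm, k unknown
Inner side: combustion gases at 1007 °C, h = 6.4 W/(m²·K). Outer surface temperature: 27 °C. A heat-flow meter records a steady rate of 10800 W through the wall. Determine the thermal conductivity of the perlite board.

Model the wall as resistances in series:
R_inner film = 1/(h_i·A) = 1/(6.4×25.8) = 0.006056 K/W
R_castable refractory = L/(kA) = 0.255/(1.15×25.8) = 0.008595 K/W
R_magnesite brick = L/(kA) = 0.235/(3.05×25.8) = 0.002986 K/W
Sum of known resistances R_other = 0.01764 K/W
Total R = ΔT/Q = 980/10800 = 0.09074 K/W
R_perlite board = R_total − R_other = 0.0731 K/W
k = L/(R·A) = 0.095/(0.0731×25.8)

k ≈ 0.0504 W/(m·K)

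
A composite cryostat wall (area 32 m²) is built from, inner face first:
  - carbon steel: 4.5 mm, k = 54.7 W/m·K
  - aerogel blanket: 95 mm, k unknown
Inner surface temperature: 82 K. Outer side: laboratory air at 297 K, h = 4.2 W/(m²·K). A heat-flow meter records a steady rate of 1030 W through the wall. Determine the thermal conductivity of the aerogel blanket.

k ≈ 0.0147 W/(m·K)

Model the wall as resistances in series:
R_carbon steel = L/(kA) = 0.0045/(54.7×32) = 2.571×10^-6 K/W
R_outer film = 1/(h_o·A) = 1/(4.2×32) = 0.00744 K/W
Sum of known resistances R_other = 0.007443 K/W
Total R = ΔT/Q = 215/1030 = 0.2087 K/W
R_aerogel blanket = R_total − R_other = 0.2013 K/W
k = L/(R·A) = 0.095/(0.2013×32)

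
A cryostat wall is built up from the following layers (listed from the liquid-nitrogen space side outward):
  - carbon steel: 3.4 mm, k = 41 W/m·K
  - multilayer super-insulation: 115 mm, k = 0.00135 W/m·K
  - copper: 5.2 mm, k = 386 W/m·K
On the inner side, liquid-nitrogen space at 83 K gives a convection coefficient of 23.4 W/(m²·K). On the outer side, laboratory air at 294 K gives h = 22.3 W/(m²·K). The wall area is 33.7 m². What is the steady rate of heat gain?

Using the resistance-network approach (series):
R_inner film = 1/(h_i·A) = 1/(23.4×33.7) = 0.001268 K/W
R_carbon steel = L/(kA) = 0.0034/(41×33.7) = 2.461×10^-6 K/W
R_multilayer super-insulation = L/(kA) = 0.115/(0.00135×33.7) = 2.528 K/W
R_copper = L/(kA) = 0.0052/(386×33.7) = 3.997×10^-7 K/W
R_outer film = 1/(h_o·A) = 1/(22.3×33.7) = 0.001331 K/W
R_total = 2.53 K/W
Q = ΔT / R_total = 211 / 2.53

Q ≈ 83.4 W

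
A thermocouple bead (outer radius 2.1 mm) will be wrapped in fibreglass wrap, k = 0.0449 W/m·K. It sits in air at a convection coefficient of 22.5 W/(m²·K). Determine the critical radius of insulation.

r_cr ≈ 3.99 mm

For a sphere r_cr = 2k/h = 2×0.0449/22.5
r_cr = 3.99 mm; since the bare radius (2.1 mm) is below r_cr, adding a thin layer of insulation will *increase* heat loss.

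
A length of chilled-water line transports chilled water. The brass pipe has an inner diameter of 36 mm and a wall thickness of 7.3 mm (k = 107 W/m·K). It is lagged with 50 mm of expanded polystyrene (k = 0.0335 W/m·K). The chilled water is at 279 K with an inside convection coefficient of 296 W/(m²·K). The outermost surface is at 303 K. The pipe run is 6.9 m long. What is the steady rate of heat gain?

Radial resistances (cylindrical: R_cond = ln(r_o/r_i)/(2πkL), R_conv = 1/(h·2πrL)):
R_inner film = 1/(h_i·2πr₁L) = 1/(296×2π×0.018×6.9) = 0.004329 K/W
R_brass pipe wall = ln(25.3/18)/(2π×107×6.9) = 7.339×10^-5 K/W
R_expanded polystyrene = ln(75.3/25.3)/(2π×0.0335×6.9) = 0.751 K/W
R_total = 0.7554 K/W
Q = ΔT/R_total = 24/0.7554

Q ≈ 31.8 W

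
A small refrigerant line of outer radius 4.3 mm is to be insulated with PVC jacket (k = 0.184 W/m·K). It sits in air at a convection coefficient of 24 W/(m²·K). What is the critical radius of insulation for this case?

r_cr ≈ 7.67 mm

For a cylinder r_cr = k/h = 0.184/24
r_cr = 7.67 mm; since the bare radius (4.3 mm) is below r_cr, adding a thin layer of insulation will *increase* heat loss.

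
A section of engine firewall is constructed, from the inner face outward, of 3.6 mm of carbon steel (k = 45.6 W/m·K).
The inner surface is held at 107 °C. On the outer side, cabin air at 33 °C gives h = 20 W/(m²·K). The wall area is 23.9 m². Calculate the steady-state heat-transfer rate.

Series thermal resistances:
R_carbon steel = L/(kA) = 0.0036/(45.6×23.9) = 3.303×10^-6 K/W
R_outer film = 1/(h_o·A) = 1/(20×23.9) = 0.002092 K/W
R_total = 0.002095 K/W
Q = ΔT / R_total = 74 / 0.002095

Q ≈ 35300 W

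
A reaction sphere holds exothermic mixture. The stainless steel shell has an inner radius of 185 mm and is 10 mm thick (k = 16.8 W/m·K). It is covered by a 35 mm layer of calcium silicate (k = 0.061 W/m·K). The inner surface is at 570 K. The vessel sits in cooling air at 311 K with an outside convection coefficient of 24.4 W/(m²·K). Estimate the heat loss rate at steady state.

Each spherical layer contributes R = (1/r_i − 1/r_o)/(4πk):
R_stainless steel shell = (1/0.185 − 1/0.195)/(4π×16.8) = 0.001313 K/W
R_calcium silicate = (1/0.195 − 1/0.23)/(4π×0.061) = 1.018 K/W
R_outer film = 1/(h·4πr_o²) = 1/(24.4×4π×0.23²) = 0.06165 K/W
R_total = 1.081 K/W
Q = ΔT/R_total = 259/1.081

Q ≈ 240 W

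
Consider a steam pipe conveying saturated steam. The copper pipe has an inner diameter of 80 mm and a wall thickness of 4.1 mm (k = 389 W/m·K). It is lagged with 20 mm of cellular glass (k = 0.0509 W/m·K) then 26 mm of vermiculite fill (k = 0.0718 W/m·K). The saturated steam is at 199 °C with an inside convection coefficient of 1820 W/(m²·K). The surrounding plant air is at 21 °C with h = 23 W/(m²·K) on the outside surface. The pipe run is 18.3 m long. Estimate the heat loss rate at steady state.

Q ≈ 1630 W

For a radial system each layer contributes R = ln(r_out/r_in)/(2πkL); films add R = 1/(hA).
R_inner film = 1/(h_i·2πr₁L) = 1/(1820×2π×0.04×18.3) = 1.195×10^-4 K/W
R_copper pipe wall = ln(44.1/40)/(2π×389×18.3) = 2.182×10^-6 K/W
R_cellular glass = ln(64.1/44.1)/(2π×0.0509×18.3) = 0.0639 K/W
R_vermiculite fill = ln(90.1/64.1)/(2π×0.0718×18.3) = 0.04124 K/W
R_outer film = 1/(h_o·2πr_oL) = 1/(23×2π×0.0901×18.3) = 0.004197 K/W
R_total = 0.1095 K/W
Q = ΔT/R_total = 178/0.1095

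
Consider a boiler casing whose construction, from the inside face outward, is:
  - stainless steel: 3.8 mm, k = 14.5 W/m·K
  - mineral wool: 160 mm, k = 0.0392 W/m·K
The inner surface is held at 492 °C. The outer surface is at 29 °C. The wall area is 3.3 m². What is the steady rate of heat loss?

Q ≈ 374 W

Treating each layer as a thermal resistance in series:
R_stainless steel = L/(kA) = 0.0038/(14.5×3.3) = 7.941×10^-5 K/W
R_mineral wool = L/(kA) = 0.16/(0.0392×3.3) = 1.237 K/W
R_total = 1.237 K/W
Q = ΔT / R_total = 463 / 1.237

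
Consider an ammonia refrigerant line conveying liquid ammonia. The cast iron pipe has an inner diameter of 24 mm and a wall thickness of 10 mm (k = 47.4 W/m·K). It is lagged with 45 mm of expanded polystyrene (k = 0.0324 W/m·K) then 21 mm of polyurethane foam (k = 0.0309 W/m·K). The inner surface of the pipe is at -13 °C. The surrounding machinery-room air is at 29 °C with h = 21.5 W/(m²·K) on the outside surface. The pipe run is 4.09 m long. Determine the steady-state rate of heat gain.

Cylindrical conduction, so R = ln(r₂/r₁)/(2πkL) per layer, in series:
R_cast iron pipe wall = ln(22/12)/(2π×47.4×4.09) = 4.976×10^-4 K/W
R_expanded polystyrene = ln(67/22)/(2π×0.0324×4.09) = 1.338 K/W
R_polyurethane foam = ln(88/67)/(2π×0.0309×4.09) = 0.3433 K/W
R_outer film = 1/(h_o·2πr_oL) = 1/(21.5×2π×0.088×4.09) = 0.02057 K/W
R_total = 1.702 K/W
Q = ΔT/R_total = 42/1.702

Q ≈ 24.7 W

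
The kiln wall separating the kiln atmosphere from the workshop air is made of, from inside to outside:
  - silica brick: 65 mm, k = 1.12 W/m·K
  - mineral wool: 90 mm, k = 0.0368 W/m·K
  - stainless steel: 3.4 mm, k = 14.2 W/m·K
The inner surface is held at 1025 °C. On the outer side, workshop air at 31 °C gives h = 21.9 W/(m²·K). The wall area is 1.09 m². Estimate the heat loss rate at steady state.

Q ≈ 425 W

Treating each layer as a thermal resistance in series:
R_silica brick = L/(kA) = 0.065/(1.12×1.09) = 0.05324 K/W
R_mineral wool = L/(kA) = 0.09/(0.0368×1.09) = 2.244 K/W
R_stainless steel = L/(kA) = 0.0034/(14.2×1.09) = 2.197×10^-4 K/W
R_outer film = 1/(h_o·A) = 1/(21.9×1.09) = 0.04189 K/W
R_total = 2.339 K/W
Q = ΔT / R_total = 994 / 2.339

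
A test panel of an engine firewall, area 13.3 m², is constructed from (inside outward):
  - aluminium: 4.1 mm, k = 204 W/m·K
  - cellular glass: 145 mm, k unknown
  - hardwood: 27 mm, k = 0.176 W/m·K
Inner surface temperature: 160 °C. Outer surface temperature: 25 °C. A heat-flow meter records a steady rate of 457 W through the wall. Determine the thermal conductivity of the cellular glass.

Treating each layer as a thermal resistance in series:
R_aluminium = L/(kA) = 0.0041/(204×13.3) = 1.511×10^-6 K/W
R_hardwood = L/(kA) = 0.027/(0.176×13.3) = 0.01153 K/W
Sum of known resistances R_other = 0.01154 K/W
Total R = ΔT/Q = 135/457 = 0.2954 K/W
R_cellular glass = R_total − R_other = 0.2839 K/W
k = L/(R·A) = 0.145/(0.2839×13.3)

k ≈ 0.0384 W/(m·K)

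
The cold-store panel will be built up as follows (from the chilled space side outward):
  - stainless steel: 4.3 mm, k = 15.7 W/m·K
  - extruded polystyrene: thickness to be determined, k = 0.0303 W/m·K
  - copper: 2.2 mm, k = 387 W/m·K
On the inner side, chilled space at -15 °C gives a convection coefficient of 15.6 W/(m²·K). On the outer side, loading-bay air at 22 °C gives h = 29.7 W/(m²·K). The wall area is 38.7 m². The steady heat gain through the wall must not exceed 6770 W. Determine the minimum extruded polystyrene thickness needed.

L ≈ 3.44 mm

Using the resistance-network approach (series):
R_inner film = 1/(h_i·A) = 1/(15.6×38.7) = 0.001656 K/W
R_stainless steel = L/(kA) = 0.0043/(15.7×38.7) = 7.077×10^-6 K/W
R_copper = L/(kA) = 0.0022/(387×38.7) = 1.469×10^-7 K/W
R_outer film = 1/(h_o·A) = 1/(29.7×38.7) = 8.7×10^-4 K/W
Sum of the known resistances R_other = 0.002534 K/W
Required total resistance R_tot = ΔT/Q_allow = 37/6770 = 0.005465 K/W
R_extruded polystyrene = R_tot − R_other = 0.002932 K/W
L = R·k·A = 0.002932×0.0303×38.7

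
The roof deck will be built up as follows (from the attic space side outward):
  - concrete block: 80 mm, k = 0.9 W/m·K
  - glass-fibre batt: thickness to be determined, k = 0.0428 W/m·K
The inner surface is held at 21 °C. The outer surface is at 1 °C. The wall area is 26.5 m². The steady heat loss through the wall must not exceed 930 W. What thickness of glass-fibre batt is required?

Treating each layer as a thermal resistance in series:
R_concrete block = L/(kA) = 0.08/(0.9×26.5) = 0.003354 K/W
Sum of the known resistances R_other = 0.003354 K/W
Required total resistance R_tot = ΔT/Q_allow = 20/930 = 0.02151 K/W
R_glass-fibre batt = R_tot − R_other = 0.01815 K/W
L = R·k·A = 0.01815×0.0428×26.5

L ≈ 20.6 mm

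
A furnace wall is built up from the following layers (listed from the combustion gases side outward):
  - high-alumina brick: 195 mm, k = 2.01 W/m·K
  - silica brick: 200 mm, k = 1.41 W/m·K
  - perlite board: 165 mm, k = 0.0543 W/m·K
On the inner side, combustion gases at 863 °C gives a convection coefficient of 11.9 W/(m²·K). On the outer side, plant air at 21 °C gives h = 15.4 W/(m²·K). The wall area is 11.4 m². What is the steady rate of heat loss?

Model the wall as resistances in series:
R_inner film = 1/(h_i·A) = 1/(11.9×11.4) = 0.007371 K/W
R_high-alumina brick = L/(kA) = 0.195/(2.01×11.4) = 0.00851 K/W
R_silica brick = L/(kA) = 0.2/(1.41×11.4) = 0.01244 K/W
R_perlite board = L/(kA) = 0.165/(0.0543×11.4) = 0.2666 K/W
R_outer film = 1/(h_o·A) = 1/(15.4×11.4) = 0.005696 K/W
R_total = 0.3006 K/W
Q = ΔT / R_total = 842 / 0.3006

Q ≈ 2800 W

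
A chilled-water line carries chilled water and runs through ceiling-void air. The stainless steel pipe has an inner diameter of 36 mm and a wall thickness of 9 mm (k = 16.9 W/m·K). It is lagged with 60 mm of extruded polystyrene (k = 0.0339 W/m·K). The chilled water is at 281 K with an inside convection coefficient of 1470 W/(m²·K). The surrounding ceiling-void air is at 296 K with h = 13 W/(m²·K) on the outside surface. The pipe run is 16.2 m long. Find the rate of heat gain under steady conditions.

Per-layer cylindrical resistances, series-summed:
R_inner film = 1/(h_i·2πr₁L) = 1/(1470×2π×0.018×16.2) = 3.713×10^-4 K/W
R_stainless steel pipe wall = ln(27/18)/(2π×16.9×16.2) = 2.357×10^-4 K/W
R_extruded polystyrene = ln(87/27)/(2π×0.0339×16.2) = 0.3391 K/W
R_outer film = 1/(h_o·2πr_oL) = 1/(13×2π×0.087×16.2) = 0.008686 K/W
R_total = 0.3484 K/W
Q = ΔT/R_total = 15/0.3484

Q ≈ 43.1 W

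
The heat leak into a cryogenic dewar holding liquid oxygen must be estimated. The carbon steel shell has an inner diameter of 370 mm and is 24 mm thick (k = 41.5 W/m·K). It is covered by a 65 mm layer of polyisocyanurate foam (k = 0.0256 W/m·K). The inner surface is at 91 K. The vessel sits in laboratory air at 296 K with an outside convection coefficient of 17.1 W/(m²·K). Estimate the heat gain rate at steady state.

For a spherical shell R = (1/r₁ − 1/r₂)/(4πk); film R = 1/(h·4πr²). In series:
R_carbon steel shell = (1/0.185 − 1/0.209)/(4π×41.5) = 0.00119 K/W
R_polyisocyanurate foam = (1/0.209 − 1/0.274)/(4π×0.0256) = 3.528 K/W
R_outer film = 1/(h·4πr_o²) = 1/(17.1×4π×0.274²) = 0.06199 K/W
R_total = 3.591 K/W
Q = ΔT/R_total = 205/3.591

Q ≈ 57.1 W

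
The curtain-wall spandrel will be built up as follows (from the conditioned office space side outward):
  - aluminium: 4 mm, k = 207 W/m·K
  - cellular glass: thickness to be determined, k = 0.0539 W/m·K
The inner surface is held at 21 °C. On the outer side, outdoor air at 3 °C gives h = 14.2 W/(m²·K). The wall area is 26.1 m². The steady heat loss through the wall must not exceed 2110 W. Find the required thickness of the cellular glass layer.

Model the wall as resistances in series:
R_aluminium = L/(kA) = 0.004/(207×26.1) = 7.404×10^-7 K/W
R_outer film = 1/(h_o·A) = 1/(14.2×26.1) = 0.002698 K/W
Sum of the known resistances R_other = 0.002699 K/W
Required total resistance R_tot = ΔT/Q_allow = 18/2110 = 0.008531 K/W
R_cellular glass = R_tot − R_other = 0.005832 K/W
L = R·k·A = 0.005832×0.0539×26.1

L ≈ 8.2 mm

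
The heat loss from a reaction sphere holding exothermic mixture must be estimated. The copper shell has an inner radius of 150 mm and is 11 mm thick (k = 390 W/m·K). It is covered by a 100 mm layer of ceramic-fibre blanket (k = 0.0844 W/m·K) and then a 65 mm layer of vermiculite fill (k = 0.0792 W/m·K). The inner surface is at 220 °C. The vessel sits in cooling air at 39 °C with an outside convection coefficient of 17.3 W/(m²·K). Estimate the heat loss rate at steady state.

Q ≈ 59.3 W

Radial (spherical) resistances in series:
R_copper shell = (1/0.15 − 1/0.161)/(4π×390) = 9.294×10^-5 K/W
R_ceramic-fibre blanket = (1/0.161 − 1/0.261)/(4π×0.0844) = 2.244 K/W
R_vermiculite fill = (1/0.261 − 1/0.326)/(4π×0.0792) = 0.7676 K/W
R_outer film = 1/(h·4πr_o²) = 1/(17.3×4π×0.326²) = 0.04328 K/W
R_total = 3.055 K/W
Q = ΔT/R_total = 181/3.055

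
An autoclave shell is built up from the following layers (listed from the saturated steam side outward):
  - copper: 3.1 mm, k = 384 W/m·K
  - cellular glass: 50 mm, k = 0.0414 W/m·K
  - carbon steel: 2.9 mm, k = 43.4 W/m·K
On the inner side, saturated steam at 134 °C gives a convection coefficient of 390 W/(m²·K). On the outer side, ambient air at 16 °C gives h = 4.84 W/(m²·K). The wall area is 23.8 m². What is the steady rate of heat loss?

Series thermal resistances:
R_inner film = 1/(h_i·A) = 1/(390×23.8) = 1.077×10^-4 K/W
R_copper = L/(kA) = 0.0031/(384×23.8) = 3.392×10^-7 K/W
R_cellular glass = L/(kA) = 0.05/(0.0414×23.8) = 0.05074 K/W
R_carbon steel = L/(kA) = 0.0029/(43.4×23.8) = 2.808×10^-6 K/W
R_outer film = 1/(h_o·A) = 1/(4.84×23.8) = 0.008681 K/W
R_total = 0.05954 K/W
Q = ΔT / R_total = 118 / 0.05954

Q ≈ 1980 W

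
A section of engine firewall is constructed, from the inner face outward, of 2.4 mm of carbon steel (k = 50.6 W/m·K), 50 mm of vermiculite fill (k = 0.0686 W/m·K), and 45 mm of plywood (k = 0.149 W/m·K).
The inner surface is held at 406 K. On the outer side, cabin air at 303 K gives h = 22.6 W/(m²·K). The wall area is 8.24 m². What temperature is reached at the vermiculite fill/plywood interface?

T ≈ 336 K

Using the resistance-network approach (series):
R_carbon steel = L/(kA) = 0.0024/(50.6×8.24) = 5.756×10^-6 K/W
R_vermiculite fill = L/(kA) = 0.05/(0.0686×8.24) = 0.08845 K/W
R_plywood = L/(kA) = 0.045/(0.149×8.24) = 0.03665 K/W
R_outer film = 1/(h_o·A) = 1/(22.6×8.24) = 0.00537 K/W
R_total = 0.1305 K/W;  Q = ΔT/R_total = 103/0.1305 = 789.4 W
T_interface = T_inner − Q·ΣR(inner→interface) = 406 − 789×0.08846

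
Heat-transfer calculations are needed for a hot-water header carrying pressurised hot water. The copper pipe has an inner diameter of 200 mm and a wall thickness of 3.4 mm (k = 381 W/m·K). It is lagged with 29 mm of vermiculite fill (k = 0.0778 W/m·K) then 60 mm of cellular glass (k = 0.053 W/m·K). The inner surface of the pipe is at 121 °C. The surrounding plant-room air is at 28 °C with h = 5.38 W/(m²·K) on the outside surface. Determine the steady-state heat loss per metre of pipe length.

Cylindrical conduction, so R = ln(r₂/r₁)/(2πkL) per layer, in series:
R_copper pipe wall = ln(103.4/100)/(2π×381×1) = 1.397×10^-5 K/W
R_vermiculite fill = ln(132.4/103.4)/(2π×0.0778×1) = 0.5057 K/W
R_cellular glass = ln(192.4/132.4)/(2π×0.053×1) = 1.122 K/W
R_outer film = 1/(h_o·2πr_oL) = 1/(5.38×2π×0.1924×1) = 0.1538 K/W
R_total = 1.782 K/W
Q = ΔT/R_total = 93/1.782

q′ ≈ 52.2 W/m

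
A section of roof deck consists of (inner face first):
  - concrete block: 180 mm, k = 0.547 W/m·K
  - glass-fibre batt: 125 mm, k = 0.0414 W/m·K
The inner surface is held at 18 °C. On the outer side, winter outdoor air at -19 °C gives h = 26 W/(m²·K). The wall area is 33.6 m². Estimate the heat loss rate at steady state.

Q ≈ 367 W

Model the wall as resistances in series:
R_concrete block = L/(kA) = 0.18/(0.547×33.6) = 0.009794 K/W
R_glass-fibre batt = L/(kA) = 0.125/(0.0414×33.6) = 0.08986 K/W
R_outer film = 1/(h_o·A) = 1/(26×33.6) = 0.001145 K/W
R_total = 0.1008 K/W
Q = ΔT / R_total = 37 / 0.1008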